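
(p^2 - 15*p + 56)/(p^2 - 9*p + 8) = (p - 7)/(p - 1)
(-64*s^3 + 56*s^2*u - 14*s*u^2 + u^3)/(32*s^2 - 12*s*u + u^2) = -2*s + u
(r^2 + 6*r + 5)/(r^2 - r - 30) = (r + 1)/(r - 6)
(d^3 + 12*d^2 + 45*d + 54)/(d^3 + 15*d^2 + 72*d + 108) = (d + 3)/(d + 6)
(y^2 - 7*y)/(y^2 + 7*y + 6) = y*(y - 7)/(y^2 + 7*y + 6)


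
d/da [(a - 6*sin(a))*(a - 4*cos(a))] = (a - 6*sin(a))*(4*sin(a) + 1) - (a - 4*cos(a))*(6*cos(a) - 1)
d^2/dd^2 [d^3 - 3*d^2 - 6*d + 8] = 6*d - 6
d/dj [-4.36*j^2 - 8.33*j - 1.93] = -8.72*j - 8.33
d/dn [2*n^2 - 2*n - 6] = 4*n - 2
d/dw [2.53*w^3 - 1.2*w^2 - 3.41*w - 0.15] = 7.59*w^2 - 2.4*w - 3.41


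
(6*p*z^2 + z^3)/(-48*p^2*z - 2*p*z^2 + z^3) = z/(-8*p + z)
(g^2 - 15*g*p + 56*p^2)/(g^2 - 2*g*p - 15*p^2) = (-g^2 + 15*g*p - 56*p^2)/(-g^2 + 2*g*p + 15*p^2)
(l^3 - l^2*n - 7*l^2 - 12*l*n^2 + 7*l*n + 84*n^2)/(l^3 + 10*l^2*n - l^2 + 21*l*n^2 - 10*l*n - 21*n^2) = (l^2 - 4*l*n - 7*l + 28*n)/(l^2 + 7*l*n - l - 7*n)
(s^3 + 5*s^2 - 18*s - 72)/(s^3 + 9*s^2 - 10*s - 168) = (s + 3)/(s + 7)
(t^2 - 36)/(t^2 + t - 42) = (t + 6)/(t + 7)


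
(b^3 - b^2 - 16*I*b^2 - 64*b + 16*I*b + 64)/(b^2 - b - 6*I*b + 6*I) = (b^2 - 16*I*b - 64)/(b - 6*I)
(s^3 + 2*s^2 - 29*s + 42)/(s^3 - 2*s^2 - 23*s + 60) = (s^2 + 5*s - 14)/(s^2 + s - 20)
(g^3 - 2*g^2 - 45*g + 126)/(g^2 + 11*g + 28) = (g^2 - 9*g + 18)/(g + 4)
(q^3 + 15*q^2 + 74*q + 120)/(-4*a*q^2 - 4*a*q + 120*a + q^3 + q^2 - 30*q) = (q^2 + 9*q + 20)/(-4*a*q + 20*a + q^2 - 5*q)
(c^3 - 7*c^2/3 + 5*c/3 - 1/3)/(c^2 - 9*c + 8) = (3*c^2 - 4*c + 1)/(3*(c - 8))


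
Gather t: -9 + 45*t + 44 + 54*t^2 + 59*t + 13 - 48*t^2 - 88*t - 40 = 6*t^2 + 16*t + 8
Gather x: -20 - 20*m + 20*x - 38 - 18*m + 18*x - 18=-38*m + 38*x - 76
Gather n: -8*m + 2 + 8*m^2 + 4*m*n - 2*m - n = 8*m^2 - 10*m + n*(4*m - 1) + 2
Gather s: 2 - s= 2 - s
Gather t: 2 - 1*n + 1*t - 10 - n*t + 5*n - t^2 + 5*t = 4*n - t^2 + t*(6 - n) - 8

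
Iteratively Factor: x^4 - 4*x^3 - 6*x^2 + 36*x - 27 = (x - 3)*(x^3 - x^2 - 9*x + 9) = (x - 3)*(x + 3)*(x^2 - 4*x + 3) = (x - 3)^2*(x + 3)*(x - 1)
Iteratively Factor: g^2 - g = (g)*(g - 1)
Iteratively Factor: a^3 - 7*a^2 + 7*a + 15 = (a - 3)*(a^2 - 4*a - 5) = (a - 5)*(a - 3)*(a + 1)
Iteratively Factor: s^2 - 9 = (s - 3)*(s + 3)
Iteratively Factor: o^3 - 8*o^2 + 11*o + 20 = (o - 5)*(o^2 - 3*o - 4) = (o - 5)*(o + 1)*(o - 4)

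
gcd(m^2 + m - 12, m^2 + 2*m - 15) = m - 3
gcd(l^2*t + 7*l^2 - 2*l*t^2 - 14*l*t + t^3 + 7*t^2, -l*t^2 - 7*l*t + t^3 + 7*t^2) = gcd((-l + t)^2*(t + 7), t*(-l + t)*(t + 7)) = -l*t - 7*l + t^2 + 7*t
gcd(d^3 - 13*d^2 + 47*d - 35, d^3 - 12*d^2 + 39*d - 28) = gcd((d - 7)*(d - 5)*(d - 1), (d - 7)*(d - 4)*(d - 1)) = d^2 - 8*d + 7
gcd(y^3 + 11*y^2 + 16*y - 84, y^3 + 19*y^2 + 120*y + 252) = y^2 + 13*y + 42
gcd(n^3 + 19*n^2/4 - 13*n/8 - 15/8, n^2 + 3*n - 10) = n + 5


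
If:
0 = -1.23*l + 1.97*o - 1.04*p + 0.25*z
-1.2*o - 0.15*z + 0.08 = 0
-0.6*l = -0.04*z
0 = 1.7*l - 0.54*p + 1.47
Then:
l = -0.61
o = 1.20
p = 0.81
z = -9.10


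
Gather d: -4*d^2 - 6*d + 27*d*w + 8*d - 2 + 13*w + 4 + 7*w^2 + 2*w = -4*d^2 + d*(27*w + 2) + 7*w^2 + 15*w + 2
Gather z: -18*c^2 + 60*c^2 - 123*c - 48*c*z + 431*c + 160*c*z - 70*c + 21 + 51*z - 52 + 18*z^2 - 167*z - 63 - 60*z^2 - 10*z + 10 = 42*c^2 + 238*c - 42*z^2 + z*(112*c - 126) - 84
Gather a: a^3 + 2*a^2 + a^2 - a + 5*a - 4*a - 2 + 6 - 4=a^3 + 3*a^2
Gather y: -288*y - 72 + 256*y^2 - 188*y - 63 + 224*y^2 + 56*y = 480*y^2 - 420*y - 135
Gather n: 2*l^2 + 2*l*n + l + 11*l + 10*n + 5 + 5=2*l^2 + 12*l + n*(2*l + 10) + 10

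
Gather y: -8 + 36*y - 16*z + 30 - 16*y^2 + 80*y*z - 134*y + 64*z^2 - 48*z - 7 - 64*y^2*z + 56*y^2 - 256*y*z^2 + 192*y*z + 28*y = y^2*(40 - 64*z) + y*(-256*z^2 + 272*z - 70) + 64*z^2 - 64*z + 15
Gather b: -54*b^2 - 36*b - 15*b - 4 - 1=-54*b^2 - 51*b - 5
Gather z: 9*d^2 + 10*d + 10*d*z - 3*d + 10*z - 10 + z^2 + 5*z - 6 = 9*d^2 + 7*d + z^2 + z*(10*d + 15) - 16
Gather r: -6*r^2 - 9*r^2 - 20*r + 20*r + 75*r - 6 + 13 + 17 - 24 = -15*r^2 + 75*r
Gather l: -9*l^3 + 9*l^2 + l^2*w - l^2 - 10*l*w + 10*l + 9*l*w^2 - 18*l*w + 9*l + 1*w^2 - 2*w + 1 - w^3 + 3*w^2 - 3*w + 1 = -9*l^3 + l^2*(w + 8) + l*(9*w^2 - 28*w + 19) - w^3 + 4*w^2 - 5*w + 2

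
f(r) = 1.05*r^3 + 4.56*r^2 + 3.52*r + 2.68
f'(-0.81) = -1.80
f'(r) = 3.15*r^2 + 9.12*r + 3.52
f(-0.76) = 2.18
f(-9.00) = -425.09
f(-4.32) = -12.08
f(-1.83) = 5.07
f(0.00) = 2.68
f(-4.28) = -11.18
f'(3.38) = 70.33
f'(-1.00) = -2.45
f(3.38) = 107.22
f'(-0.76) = -1.59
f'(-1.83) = -2.62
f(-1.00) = 2.67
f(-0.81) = 2.26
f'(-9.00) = 176.59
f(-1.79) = 4.97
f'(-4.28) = 22.19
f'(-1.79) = -2.71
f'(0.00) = 3.52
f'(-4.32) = 22.91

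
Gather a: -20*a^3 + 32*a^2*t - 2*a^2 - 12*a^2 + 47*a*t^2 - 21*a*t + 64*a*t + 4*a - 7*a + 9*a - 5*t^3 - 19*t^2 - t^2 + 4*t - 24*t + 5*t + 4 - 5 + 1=-20*a^3 + a^2*(32*t - 14) + a*(47*t^2 + 43*t + 6) - 5*t^3 - 20*t^2 - 15*t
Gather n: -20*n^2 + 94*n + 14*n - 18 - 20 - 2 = -20*n^2 + 108*n - 40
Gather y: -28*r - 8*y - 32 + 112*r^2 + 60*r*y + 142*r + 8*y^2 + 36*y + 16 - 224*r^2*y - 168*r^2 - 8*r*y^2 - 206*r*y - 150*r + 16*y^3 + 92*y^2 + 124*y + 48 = -56*r^2 - 36*r + 16*y^3 + y^2*(100 - 8*r) + y*(-224*r^2 - 146*r + 152) + 32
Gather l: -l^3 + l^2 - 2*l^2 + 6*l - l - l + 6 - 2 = -l^3 - l^2 + 4*l + 4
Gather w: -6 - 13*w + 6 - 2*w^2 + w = -2*w^2 - 12*w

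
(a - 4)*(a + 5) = a^2 + a - 20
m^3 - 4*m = m*(m - 2)*(m + 2)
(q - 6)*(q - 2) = q^2 - 8*q + 12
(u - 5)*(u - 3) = u^2 - 8*u + 15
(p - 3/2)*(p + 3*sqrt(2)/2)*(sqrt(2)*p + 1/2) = sqrt(2)*p^3 - 3*sqrt(2)*p^2/2 + 7*p^2/2 - 21*p/4 + 3*sqrt(2)*p/4 - 9*sqrt(2)/8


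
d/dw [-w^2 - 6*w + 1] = -2*w - 6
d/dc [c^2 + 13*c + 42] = 2*c + 13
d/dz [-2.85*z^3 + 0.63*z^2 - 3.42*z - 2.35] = -8.55*z^2 + 1.26*z - 3.42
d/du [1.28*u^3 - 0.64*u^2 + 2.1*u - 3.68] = 3.84*u^2 - 1.28*u + 2.1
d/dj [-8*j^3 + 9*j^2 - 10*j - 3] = -24*j^2 + 18*j - 10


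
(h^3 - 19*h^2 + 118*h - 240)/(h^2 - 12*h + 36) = (h^2 - 13*h + 40)/(h - 6)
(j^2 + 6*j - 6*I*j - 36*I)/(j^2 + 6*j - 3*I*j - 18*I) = (j - 6*I)/(j - 3*I)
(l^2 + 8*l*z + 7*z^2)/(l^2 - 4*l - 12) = (l^2 + 8*l*z + 7*z^2)/(l^2 - 4*l - 12)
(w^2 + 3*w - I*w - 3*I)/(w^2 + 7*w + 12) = (w - I)/(w + 4)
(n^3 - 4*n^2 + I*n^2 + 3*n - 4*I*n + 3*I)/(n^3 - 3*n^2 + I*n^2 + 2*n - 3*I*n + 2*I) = (n - 3)/(n - 2)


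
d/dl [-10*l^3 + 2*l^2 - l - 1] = -30*l^2 + 4*l - 1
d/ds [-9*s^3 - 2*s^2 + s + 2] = -27*s^2 - 4*s + 1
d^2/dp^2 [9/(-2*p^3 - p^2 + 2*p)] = 18*(p*(6*p + 1)*(2*p^2 + p - 2) - 4*(3*p^2 + p - 1)^2)/(p^3*(2*p^2 + p - 2)^3)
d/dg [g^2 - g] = 2*g - 1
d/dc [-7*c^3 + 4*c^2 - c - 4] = -21*c^2 + 8*c - 1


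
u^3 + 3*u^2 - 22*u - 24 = (u - 4)*(u + 1)*(u + 6)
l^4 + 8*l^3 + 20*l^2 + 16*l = l*(l + 2)^2*(l + 4)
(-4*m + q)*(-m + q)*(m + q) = 4*m^3 - m^2*q - 4*m*q^2 + q^3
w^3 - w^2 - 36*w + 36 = (w - 6)*(w - 1)*(w + 6)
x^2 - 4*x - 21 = (x - 7)*(x + 3)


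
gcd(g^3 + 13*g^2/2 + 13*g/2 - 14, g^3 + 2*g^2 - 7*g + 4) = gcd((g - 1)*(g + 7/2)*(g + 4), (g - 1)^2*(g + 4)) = g^2 + 3*g - 4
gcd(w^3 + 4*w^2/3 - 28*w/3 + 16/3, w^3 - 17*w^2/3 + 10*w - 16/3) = w - 2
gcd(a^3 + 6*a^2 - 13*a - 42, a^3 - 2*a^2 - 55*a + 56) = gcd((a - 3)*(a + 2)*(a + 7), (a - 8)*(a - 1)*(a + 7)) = a + 7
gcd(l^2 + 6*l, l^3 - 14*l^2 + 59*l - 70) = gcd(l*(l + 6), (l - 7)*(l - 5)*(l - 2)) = 1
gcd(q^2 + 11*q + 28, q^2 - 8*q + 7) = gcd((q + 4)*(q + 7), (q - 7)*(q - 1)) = 1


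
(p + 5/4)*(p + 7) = p^2 + 33*p/4 + 35/4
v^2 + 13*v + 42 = (v + 6)*(v + 7)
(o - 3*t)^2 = o^2 - 6*o*t + 9*t^2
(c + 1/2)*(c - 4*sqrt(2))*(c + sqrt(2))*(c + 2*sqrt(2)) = c^4 - sqrt(2)*c^3 + c^3/2 - 20*c^2 - sqrt(2)*c^2/2 - 16*sqrt(2)*c - 10*c - 8*sqrt(2)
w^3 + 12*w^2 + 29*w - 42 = (w - 1)*(w + 6)*(w + 7)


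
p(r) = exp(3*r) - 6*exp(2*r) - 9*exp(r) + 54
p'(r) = 3*exp(3*r) - 12*exp(2*r) - 9*exp(r)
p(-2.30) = 53.04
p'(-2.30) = -1.02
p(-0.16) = 42.59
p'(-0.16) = -14.53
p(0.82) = 14.34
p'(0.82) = -47.18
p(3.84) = 87357.51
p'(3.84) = 275735.72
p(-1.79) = 52.33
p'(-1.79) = -1.82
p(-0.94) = 49.63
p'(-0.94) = -5.17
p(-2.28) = 53.02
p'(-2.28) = -1.04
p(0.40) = 30.54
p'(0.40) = -30.17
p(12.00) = 4311072610917677.04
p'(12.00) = 12933376770415234.44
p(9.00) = 531654207913.22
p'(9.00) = 1595356729247.99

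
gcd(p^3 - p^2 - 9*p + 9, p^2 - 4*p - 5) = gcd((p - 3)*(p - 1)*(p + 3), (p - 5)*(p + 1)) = 1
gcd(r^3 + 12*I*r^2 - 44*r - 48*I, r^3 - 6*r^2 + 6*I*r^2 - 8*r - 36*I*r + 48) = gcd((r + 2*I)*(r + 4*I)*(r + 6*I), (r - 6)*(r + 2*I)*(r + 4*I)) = r^2 + 6*I*r - 8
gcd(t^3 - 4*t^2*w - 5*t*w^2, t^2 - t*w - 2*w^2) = t + w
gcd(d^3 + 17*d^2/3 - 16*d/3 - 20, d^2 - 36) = d + 6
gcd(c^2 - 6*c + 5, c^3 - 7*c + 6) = c - 1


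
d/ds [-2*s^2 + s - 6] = 1 - 4*s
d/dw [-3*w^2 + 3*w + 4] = 3 - 6*w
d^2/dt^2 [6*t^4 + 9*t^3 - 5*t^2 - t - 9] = 72*t^2 + 54*t - 10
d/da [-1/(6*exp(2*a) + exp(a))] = (12*exp(a) + 1)*exp(-a)/(6*exp(a) + 1)^2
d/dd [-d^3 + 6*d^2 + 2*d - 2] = -3*d^2 + 12*d + 2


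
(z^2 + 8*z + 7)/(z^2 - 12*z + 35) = (z^2 + 8*z + 7)/(z^2 - 12*z + 35)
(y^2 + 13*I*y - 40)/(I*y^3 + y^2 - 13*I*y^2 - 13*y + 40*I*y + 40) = (-I*y^2 + 13*y + 40*I)/(y^3 - y^2*(13 + I) + y*(40 + 13*I) - 40*I)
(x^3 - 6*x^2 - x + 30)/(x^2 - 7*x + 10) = (x^2 - x - 6)/(x - 2)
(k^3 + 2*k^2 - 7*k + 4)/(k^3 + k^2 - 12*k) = (k^2 - 2*k + 1)/(k*(k - 3))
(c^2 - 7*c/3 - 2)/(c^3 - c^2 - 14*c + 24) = (c + 2/3)/(c^2 + 2*c - 8)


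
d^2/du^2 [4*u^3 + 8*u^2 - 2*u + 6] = 24*u + 16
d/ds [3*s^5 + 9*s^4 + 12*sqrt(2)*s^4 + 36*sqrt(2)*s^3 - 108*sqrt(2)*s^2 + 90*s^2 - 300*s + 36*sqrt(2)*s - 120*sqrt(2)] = 15*s^4 + 36*s^3 + 48*sqrt(2)*s^3 + 108*sqrt(2)*s^2 - 216*sqrt(2)*s + 180*s - 300 + 36*sqrt(2)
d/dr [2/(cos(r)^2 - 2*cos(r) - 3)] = 4*(cos(r) - 1)*sin(r)/(sin(r)^2 + 2*cos(r) + 2)^2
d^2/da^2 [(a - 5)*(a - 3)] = 2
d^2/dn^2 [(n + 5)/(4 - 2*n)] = -7/(n - 2)^3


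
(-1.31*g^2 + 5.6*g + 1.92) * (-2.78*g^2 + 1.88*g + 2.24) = 3.6418*g^4 - 18.0308*g^3 + 2.256*g^2 + 16.1536*g + 4.3008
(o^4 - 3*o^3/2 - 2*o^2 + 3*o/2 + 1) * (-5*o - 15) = -5*o^5 - 15*o^4/2 + 65*o^3/2 + 45*o^2/2 - 55*o/2 - 15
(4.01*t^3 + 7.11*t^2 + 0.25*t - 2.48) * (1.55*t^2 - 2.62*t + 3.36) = 6.2155*t^5 + 0.5143*t^4 - 4.7671*t^3 + 19.3906*t^2 + 7.3376*t - 8.3328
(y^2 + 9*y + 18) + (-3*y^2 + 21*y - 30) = -2*y^2 + 30*y - 12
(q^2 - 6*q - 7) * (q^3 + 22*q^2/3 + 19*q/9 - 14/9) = q^5 + 4*q^4/3 - 440*q^3/9 - 590*q^2/9 - 49*q/9 + 98/9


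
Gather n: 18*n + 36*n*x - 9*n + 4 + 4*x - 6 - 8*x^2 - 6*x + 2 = n*(36*x + 9) - 8*x^2 - 2*x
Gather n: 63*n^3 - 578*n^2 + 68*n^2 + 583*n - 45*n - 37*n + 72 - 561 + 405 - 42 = 63*n^3 - 510*n^2 + 501*n - 126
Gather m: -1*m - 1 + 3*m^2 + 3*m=3*m^2 + 2*m - 1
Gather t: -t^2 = -t^2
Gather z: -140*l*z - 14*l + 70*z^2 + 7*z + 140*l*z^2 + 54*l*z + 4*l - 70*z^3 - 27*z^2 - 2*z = -10*l - 70*z^3 + z^2*(140*l + 43) + z*(5 - 86*l)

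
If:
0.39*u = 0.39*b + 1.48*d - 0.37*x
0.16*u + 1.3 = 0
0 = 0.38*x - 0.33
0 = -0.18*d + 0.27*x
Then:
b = -12.24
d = 1.30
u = -8.12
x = 0.87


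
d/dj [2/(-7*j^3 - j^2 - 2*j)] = 2*(21*j^2 + 2*j + 2)/(j^2*(7*j^2 + j + 2)^2)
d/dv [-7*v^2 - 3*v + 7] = -14*v - 3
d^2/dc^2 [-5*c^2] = -10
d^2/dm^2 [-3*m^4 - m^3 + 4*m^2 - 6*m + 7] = -36*m^2 - 6*m + 8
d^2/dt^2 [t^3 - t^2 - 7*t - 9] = 6*t - 2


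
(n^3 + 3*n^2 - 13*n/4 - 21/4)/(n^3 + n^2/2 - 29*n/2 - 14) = (n - 3/2)/(n - 4)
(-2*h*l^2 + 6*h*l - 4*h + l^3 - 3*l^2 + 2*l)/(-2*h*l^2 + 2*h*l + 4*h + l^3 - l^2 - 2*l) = (l - 1)/(l + 1)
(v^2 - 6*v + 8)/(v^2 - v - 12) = (v - 2)/(v + 3)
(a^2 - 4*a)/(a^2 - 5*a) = (a - 4)/(a - 5)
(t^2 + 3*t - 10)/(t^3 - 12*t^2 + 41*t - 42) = (t + 5)/(t^2 - 10*t + 21)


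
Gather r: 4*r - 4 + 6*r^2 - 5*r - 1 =6*r^2 - r - 5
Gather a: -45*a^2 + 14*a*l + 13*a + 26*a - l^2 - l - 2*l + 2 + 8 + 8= -45*a^2 + a*(14*l + 39) - l^2 - 3*l + 18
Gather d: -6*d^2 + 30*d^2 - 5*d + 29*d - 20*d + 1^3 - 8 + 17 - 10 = 24*d^2 + 4*d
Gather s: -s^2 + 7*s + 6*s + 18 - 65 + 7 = -s^2 + 13*s - 40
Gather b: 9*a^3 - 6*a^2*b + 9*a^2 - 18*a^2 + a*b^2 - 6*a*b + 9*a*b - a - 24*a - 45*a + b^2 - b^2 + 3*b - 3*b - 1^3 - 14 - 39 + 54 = 9*a^3 - 9*a^2 + a*b^2 - 70*a + b*(-6*a^2 + 3*a)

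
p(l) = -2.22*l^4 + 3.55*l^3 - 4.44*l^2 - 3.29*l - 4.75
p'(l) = -8.88*l^3 + 10.65*l^2 - 8.88*l - 3.29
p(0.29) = -6.01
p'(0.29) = -5.19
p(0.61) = -7.91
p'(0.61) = -6.76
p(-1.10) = -14.48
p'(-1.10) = 31.18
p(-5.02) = -1959.05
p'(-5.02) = 1433.05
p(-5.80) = -3339.94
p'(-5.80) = 2139.07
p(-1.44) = -29.37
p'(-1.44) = 58.10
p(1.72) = -24.91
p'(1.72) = -32.24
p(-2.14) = -99.39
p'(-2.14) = 151.51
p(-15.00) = -125323.15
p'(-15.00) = 32496.16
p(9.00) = -12371.47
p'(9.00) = -5694.08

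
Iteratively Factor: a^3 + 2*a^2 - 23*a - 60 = (a + 3)*(a^2 - a - 20) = (a - 5)*(a + 3)*(a + 4)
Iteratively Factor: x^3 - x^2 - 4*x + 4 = (x + 2)*(x^2 - 3*x + 2) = (x - 1)*(x + 2)*(x - 2)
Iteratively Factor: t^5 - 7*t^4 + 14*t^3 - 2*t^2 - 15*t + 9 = (t + 1)*(t^4 - 8*t^3 + 22*t^2 - 24*t + 9) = (t - 3)*(t + 1)*(t^3 - 5*t^2 + 7*t - 3) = (t - 3)^2*(t + 1)*(t^2 - 2*t + 1) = (t - 3)^2*(t - 1)*(t + 1)*(t - 1)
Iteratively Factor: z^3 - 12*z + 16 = (z - 2)*(z^2 + 2*z - 8) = (z - 2)^2*(z + 4)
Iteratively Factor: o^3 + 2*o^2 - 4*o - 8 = (o - 2)*(o^2 + 4*o + 4) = (o - 2)*(o + 2)*(o + 2)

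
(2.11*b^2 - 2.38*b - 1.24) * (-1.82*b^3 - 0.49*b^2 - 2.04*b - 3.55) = -3.8402*b^5 + 3.2977*b^4 - 0.8814*b^3 - 2.0277*b^2 + 10.9786*b + 4.402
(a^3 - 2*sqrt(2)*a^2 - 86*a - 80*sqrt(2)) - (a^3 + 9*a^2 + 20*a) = -9*a^2 - 2*sqrt(2)*a^2 - 106*a - 80*sqrt(2)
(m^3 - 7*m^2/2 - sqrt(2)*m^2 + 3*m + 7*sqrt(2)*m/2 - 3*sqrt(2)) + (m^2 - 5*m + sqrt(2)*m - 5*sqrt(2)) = m^3 - 5*m^2/2 - sqrt(2)*m^2 - 2*m + 9*sqrt(2)*m/2 - 8*sqrt(2)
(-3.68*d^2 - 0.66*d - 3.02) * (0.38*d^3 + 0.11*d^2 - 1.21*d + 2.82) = -1.3984*d^5 - 0.6556*d^4 + 3.2326*d^3 - 9.9112*d^2 + 1.793*d - 8.5164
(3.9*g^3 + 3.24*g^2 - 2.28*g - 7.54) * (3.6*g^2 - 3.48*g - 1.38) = 14.04*g^5 - 1.908*g^4 - 24.8652*g^3 - 23.6808*g^2 + 29.3856*g + 10.4052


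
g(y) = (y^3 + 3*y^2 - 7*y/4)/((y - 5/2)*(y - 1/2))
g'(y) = (3*y^2 + 6*y - 7/4)/((y - 5/2)*(y - 1/2)) - (y^3 + 3*y^2 - 7*y/4)/((y - 5/2)*(y - 1/2)^2) - (y^3 + 3*y^2 - 7*y/4)/((y - 5/2)^2*(y - 1/2))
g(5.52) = 16.49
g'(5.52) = -0.64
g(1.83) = -14.56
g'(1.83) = -32.42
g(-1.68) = 0.73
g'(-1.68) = 0.14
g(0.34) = -0.60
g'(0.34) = -2.22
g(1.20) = -4.34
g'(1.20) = -7.88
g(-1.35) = 0.75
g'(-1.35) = -0.01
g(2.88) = 48.35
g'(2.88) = -102.88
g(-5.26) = -1.19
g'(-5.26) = 0.75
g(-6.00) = -1.76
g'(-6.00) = 0.79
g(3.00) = 39.00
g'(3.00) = -59.00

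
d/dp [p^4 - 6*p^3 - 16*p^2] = 2*p*(2*p^2 - 9*p - 16)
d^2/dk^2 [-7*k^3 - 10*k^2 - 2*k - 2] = -42*k - 20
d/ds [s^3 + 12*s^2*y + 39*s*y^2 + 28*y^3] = 3*s^2 + 24*s*y + 39*y^2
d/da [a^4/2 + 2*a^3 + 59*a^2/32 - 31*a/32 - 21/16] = 2*a^3 + 6*a^2 + 59*a/16 - 31/32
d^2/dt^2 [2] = 0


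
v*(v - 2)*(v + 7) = v^3 + 5*v^2 - 14*v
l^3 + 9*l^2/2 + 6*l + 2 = (l + 1/2)*(l + 2)^2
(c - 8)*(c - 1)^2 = c^3 - 10*c^2 + 17*c - 8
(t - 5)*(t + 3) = t^2 - 2*t - 15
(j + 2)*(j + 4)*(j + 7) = j^3 + 13*j^2 + 50*j + 56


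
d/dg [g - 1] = 1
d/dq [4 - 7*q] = -7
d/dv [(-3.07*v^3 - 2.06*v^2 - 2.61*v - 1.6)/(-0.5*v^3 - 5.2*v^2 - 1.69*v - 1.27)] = (14.934*v^4 + 7.7666*v^3 - 0.793900000000001*v^2 - 11.4076*v + 0.6107)/(0.25*v^6 + 5.2*v^5 + 28.73*v^4 + 18.846*v^3 + 16.0641*v^2 + 4.2926*v + 1.6129)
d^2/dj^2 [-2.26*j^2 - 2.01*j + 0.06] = -4.52000000000000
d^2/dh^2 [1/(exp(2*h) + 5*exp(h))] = (-(exp(h) + 5)*(4*exp(h) + 5) + 2*(2*exp(h) + 5)^2)*exp(-h)/(exp(h) + 5)^3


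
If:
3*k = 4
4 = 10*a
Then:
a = 2/5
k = 4/3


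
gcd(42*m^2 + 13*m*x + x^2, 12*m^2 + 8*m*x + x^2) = 6*m + x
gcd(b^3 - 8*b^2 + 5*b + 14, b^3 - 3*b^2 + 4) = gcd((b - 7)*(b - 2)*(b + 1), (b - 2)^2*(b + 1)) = b^2 - b - 2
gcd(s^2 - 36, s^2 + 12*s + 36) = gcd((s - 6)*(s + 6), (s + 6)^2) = s + 6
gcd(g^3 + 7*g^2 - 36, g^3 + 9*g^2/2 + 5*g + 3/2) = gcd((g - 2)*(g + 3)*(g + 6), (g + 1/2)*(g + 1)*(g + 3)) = g + 3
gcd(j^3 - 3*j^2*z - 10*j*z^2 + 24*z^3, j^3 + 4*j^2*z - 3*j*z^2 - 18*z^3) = -j^2 - j*z + 6*z^2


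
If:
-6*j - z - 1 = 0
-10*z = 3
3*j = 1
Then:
No Solution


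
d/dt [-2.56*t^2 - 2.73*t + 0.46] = -5.12*t - 2.73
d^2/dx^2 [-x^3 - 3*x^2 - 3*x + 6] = -6*x - 6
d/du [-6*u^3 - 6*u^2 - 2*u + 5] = -18*u^2 - 12*u - 2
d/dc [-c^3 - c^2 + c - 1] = -3*c^2 - 2*c + 1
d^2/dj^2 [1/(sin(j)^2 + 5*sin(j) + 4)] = (-4*sin(j)^3 - 11*sin(j)^2 + 8*sin(j) + 42)/((sin(j) + 1)^2*(sin(j) + 4)^3)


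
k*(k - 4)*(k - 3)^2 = k^4 - 10*k^3 + 33*k^2 - 36*k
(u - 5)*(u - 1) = u^2 - 6*u + 5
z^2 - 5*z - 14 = (z - 7)*(z + 2)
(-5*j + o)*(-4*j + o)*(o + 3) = 20*j^2*o + 60*j^2 - 9*j*o^2 - 27*j*o + o^3 + 3*o^2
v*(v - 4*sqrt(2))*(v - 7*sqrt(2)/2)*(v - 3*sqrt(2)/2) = v^4 - 9*sqrt(2)*v^3 + 101*v^2/2 - 42*sqrt(2)*v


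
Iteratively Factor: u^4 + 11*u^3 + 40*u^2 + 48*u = (u + 4)*(u^3 + 7*u^2 + 12*u) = (u + 3)*(u + 4)*(u^2 + 4*u) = u*(u + 3)*(u + 4)*(u + 4)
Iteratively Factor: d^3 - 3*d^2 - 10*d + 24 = (d - 4)*(d^2 + d - 6) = (d - 4)*(d - 2)*(d + 3)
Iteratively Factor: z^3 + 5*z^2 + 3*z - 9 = (z + 3)*(z^2 + 2*z - 3) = (z - 1)*(z + 3)*(z + 3)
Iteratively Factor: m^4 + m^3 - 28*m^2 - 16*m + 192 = (m - 4)*(m^3 + 5*m^2 - 8*m - 48) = (m - 4)*(m + 4)*(m^2 + m - 12) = (m - 4)*(m - 3)*(m + 4)*(m + 4)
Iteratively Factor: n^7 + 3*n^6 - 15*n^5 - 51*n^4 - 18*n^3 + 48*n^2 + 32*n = (n + 4)*(n^6 - n^5 - 11*n^4 - 7*n^3 + 10*n^2 + 8*n) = n*(n + 4)*(n^5 - n^4 - 11*n^3 - 7*n^2 + 10*n + 8) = n*(n - 1)*(n + 4)*(n^4 - 11*n^2 - 18*n - 8) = n*(n - 1)*(n + 2)*(n + 4)*(n^3 - 2*n^2 - 7*n - 4) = n*(n - 4)*(n - 1)*(n + 2)*(n + 4)*(n^2 + 2*n + 1) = n*(n - 4)*(n - 1)*(n + 1)*(n + 2)*(n + 4)*(n + 1)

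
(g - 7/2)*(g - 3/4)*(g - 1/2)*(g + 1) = g^4 - 15*g^3/4 + 55*g/16 - 21/16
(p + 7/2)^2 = p^2 + 7*p + 49/4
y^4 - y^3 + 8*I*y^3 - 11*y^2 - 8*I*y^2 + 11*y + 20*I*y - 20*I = (y - 1)*(y - I)*(y + 4*I)*(y + 5*I)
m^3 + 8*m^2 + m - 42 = (m - 2)*(m + 3)*(m + 7)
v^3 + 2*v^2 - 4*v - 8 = (v - 2)*(v + 2)^2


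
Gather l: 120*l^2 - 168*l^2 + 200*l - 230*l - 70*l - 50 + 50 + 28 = -48*l^2 - 100*l + 28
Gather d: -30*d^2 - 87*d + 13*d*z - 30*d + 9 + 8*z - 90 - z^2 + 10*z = -30*d^2 + d*(13*z - 117) - z^2 + 18*z - 81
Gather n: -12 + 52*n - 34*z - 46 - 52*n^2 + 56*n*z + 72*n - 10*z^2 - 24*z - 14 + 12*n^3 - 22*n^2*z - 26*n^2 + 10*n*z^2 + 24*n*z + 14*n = 12*n^3 + n^2*(-22*z - 78) + n*(10*z^2 + 80*z + 138) - 10*z^2 - 58*z - 72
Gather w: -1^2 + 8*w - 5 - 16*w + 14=8 - 8*w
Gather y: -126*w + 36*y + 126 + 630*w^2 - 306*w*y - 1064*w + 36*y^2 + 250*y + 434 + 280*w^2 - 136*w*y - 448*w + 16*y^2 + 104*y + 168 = 910*w^2 - 1638*w + 52*y^2 + y*(390 - 442*w) + 728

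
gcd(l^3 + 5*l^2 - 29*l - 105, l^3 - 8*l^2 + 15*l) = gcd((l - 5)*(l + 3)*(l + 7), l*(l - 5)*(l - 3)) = l - 5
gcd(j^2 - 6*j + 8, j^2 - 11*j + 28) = j - 4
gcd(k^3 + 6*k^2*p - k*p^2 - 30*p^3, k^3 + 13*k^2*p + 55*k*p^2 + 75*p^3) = k^2 + 8*k*p + 15*p^2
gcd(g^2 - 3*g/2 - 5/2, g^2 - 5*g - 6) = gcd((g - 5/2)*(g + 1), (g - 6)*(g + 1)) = g + 1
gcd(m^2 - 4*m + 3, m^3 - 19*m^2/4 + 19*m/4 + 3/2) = m - 3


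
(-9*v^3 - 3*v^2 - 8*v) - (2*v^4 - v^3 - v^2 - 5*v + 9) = -2*v^4 - 8*v^3 - 2*v^2 - 3*v - 9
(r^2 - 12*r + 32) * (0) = 0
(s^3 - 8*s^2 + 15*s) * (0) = 0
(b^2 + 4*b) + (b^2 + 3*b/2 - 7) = 2*b^2 + 11*b/2 - 7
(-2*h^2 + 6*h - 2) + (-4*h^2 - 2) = -6*h^2 + 6*h - 4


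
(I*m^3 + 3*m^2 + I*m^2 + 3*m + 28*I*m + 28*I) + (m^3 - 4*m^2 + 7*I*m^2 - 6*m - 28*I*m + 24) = m^3 + I*m^3 - m^2 + 8*I*m^2 - 3*m + 24 + 28*I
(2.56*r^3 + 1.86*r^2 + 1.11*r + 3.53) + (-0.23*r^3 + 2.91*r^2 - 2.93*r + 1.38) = 2.33*r^3 + 4.77*r^2 - 1.82*r + 4.91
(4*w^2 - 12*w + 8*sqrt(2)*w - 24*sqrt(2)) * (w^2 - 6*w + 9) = 4*w^4 - 36*w^3 + 8*sqrt(2)*w^3 - 72*sqrt(2)*w^2 + 108*w^2 - 108*w + 216*sqrt(2)*w - 216*sqrt(2)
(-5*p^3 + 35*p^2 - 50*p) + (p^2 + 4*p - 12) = -5*p^3 + 36*p^2 - 46*p - 12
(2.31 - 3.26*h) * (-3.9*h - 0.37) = 12.714*h^2 - 7.8028*h - 0.8547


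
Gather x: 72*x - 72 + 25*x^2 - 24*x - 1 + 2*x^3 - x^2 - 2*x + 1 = 2*x^3 + 24*x^2 + 46*x - 72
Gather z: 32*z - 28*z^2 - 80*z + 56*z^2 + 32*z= 28*z^2 - 16*z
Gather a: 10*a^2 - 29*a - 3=10*a^2 - 29*a - 3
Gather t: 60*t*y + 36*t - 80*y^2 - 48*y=t*(60*y + 36) - 80*y^2 - 48*y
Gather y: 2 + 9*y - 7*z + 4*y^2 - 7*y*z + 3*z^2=4*y^2 + y*(9 - 7*z) + 3*z^2 - 7*z + 2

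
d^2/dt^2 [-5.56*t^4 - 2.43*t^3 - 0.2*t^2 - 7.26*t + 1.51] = -66.72*t^2 - 14.58*t - 0.4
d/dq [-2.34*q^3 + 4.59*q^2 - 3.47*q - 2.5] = -7.02*q^2 + 9.18*q - 3.47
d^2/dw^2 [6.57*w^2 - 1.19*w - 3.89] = 13.1400000000000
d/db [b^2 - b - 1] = 2*b - 1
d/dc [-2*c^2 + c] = 1 - 4*c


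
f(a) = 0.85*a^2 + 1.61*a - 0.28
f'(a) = 1.7*a + 1.61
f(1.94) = 6.04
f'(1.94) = 4.91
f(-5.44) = 16.12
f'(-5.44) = -7.64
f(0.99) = 2.15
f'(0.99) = 3.29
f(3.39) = 14.95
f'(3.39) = 7.37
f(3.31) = 14.36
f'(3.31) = 7.24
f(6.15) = 41.77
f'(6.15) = 12.06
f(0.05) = -0.20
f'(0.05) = 1.70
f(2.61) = 9.71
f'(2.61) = 6.05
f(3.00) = 12.20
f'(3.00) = 6.71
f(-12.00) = 102.80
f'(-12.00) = -18.79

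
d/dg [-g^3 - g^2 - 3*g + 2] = -3*g^2 - 2*g - 3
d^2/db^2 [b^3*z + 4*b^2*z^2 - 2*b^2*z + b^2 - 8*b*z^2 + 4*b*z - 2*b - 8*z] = 6*b*z + 8*z^2 - 4*z + 2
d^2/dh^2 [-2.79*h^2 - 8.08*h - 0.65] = -5.58000000000000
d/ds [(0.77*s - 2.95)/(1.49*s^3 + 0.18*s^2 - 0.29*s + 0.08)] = (-2.2946*s^3 + 13.0479*s^2 + 1.062*s - 0.7939)/(2.2201*s^6 + 0.5364*s^5 - 0.8318*s^4 + 0.134*s^3 + 0.1129*s^2 - 0.0464*s + 0.0064)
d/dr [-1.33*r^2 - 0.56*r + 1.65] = -2.66*r - 0.56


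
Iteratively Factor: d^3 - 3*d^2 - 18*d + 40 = (d - 5)*(d^2 + 2*d - 8) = (d - 5)*(d - 2)*(d + 4)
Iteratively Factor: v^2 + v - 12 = (v + 4)*(v - 3)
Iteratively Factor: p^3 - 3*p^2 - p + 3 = (p + 1)*(p^2 - 4*p + 3) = (p - 3)*(p + 1)*(p - 1)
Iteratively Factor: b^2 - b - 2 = (b - 2)*(b + 1)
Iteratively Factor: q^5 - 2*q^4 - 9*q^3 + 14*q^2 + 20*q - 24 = (q + 2)*(q^4 - 4*q^3 - q^2 + 16*q - 12) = (q - 1)*(q + 2)*(q^3 - 3*q^2 - 4*q + 12) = (q - 1)*(q + 2)^2*(q^2 - 5*q + 6) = (q - 2)*(q - 1)*(q + 2)^2*(q - 3)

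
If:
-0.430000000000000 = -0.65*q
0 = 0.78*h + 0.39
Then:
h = -0.50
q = 0.66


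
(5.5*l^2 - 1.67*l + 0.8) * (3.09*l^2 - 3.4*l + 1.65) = 16.995*l^4 - 23.8603*l^3 + 17.225*l^2 - 5.4755*l + 1.32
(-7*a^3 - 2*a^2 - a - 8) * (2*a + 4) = -14*a^4 - 32*a^3 - 10*a^2 - 20*a - 32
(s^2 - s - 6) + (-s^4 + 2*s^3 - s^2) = -s^4 + 2*s^3 - s - 6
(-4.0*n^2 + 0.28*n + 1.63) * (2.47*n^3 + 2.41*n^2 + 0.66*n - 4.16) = -9.88*n^5 - 8.9484*n^4 + 2.0609*n^3 + 20.7531*n^2 - 0.089*n - 6.7808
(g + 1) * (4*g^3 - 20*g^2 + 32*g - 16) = 4*g^4 - 16*g^3 + 12*g^2 + 16*g - 16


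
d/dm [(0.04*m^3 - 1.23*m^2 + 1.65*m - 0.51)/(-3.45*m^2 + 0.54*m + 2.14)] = (-0.138*m^4 + 0.0432000000000006*m^3 + 5.2851*m^2 - 8.7834*m + 3.8064)/(11.9025*m^4 - 3.726*m^3 - 14.4744*m^2 + 2.3112*m + 4.5796)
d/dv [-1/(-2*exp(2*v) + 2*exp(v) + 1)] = (2 - 4*exp(v))*exp(v)/(-2*exp(2*v) + 2*exp(v) + 1)^2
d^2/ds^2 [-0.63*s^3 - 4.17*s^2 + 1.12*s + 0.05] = -3.78*s - 8.34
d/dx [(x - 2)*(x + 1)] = 2*x - 1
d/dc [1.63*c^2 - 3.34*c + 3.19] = 3.26*c - 3.34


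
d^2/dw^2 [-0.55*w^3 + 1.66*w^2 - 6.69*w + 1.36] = 3.32 - 3.3*w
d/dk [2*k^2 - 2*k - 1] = 4*k - 2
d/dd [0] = 0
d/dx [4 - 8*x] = -8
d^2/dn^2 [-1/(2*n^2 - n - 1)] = 2*(-4*n^2 + 2*n + (4*n - 1)^2 + 2)/(-2*n^2 + n + 1)^3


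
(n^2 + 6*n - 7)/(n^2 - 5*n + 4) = (n + 7)/(n - 4)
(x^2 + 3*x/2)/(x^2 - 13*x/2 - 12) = x/(x - 8)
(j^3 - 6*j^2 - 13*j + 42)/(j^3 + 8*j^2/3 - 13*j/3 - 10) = 3*(j - 7)/(3*j + 5)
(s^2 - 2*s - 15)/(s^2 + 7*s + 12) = (s - 5)/(s + 4)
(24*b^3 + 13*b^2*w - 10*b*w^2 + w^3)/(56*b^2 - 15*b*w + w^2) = (-3*b^2 - 2*b*w + w^2)/(-7*b + w)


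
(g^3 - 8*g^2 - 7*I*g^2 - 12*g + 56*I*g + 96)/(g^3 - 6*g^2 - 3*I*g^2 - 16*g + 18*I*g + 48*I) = (g - 4*I)/(g + 2)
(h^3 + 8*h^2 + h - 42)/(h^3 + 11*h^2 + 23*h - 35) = (h^2 + h - 6)/(h^2 + 4*h - 5)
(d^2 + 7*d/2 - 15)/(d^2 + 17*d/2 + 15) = (2*d - 5)/(2*d + 5)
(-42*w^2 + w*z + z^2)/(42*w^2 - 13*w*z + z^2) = (7*w + z)/(-7*w + z)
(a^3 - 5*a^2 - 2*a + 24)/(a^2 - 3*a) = a - 2 - 8/a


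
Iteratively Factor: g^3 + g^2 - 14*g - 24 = (g - 4)*(g^2 + 5*g + 6) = (g - 4)*(g + 3)*(g + 2)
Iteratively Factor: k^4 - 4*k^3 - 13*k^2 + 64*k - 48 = (k - 1)*(k^3 - 3*k^2 - 16*k + 48) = (k - 4)*(k - 1)*(k^2 + k - 12) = (k - 4)*(k - 3)*(k - 1)*(k + 4)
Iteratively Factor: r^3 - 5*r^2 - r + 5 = (r + 1)*(r^2 - 6*r + 5) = (r - 1)*(r + 1)*(r - 5)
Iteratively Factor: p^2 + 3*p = (p + 3)*(p)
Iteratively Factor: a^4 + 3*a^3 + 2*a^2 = (a)*(a^3 + 3*a^2 + 2*a) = a^2*(a^2 + 3*a + 2) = a^2*(a + 1)*(a + 2)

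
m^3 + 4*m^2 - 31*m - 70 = (m - 5)*(m + 2)*(m + 7)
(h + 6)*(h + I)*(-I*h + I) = -I*h^3 + h^2 - 5*I*h^2 + 5*h + 6*I*h - 6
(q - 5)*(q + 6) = q^2 + q - 30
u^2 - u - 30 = (u - 6)*(u + 5)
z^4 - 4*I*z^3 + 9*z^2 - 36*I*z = z*(z - 4*I)*(z - 3*I)*(z + 3*I)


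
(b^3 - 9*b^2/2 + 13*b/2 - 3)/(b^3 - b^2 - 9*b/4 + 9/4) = 2*(b - 2)/(2*b + 3)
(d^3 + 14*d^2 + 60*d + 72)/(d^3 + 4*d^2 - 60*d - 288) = (d + 2)/(d - 8)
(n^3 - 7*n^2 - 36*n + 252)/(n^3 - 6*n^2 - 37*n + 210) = (n - 6)/(n - 5)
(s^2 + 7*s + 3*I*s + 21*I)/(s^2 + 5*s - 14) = (s + 3*I)/(s - 2)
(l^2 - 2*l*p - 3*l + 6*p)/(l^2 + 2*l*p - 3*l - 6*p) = (l - 2*p)/(l + 2*p)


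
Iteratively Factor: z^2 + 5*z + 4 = (z + 1)*(z + 4)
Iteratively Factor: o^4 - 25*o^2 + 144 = (o - 3)*(o^3 + 3*o^2 - 16*o - 48) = (o - 3)*(o + 4)*(o^2 - o - 12) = (o - 4)*(o - 3)*(o + 4)*(o + 3)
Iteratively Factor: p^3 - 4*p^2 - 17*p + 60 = (p - 3)*(p^2 - p - 20) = (p - 5)*(p - 3)*(p + 4)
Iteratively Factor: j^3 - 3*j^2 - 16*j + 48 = (j + 4)*(j^2 - 7*j + 12) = (j - 4)*(j + 4)*(j - 3)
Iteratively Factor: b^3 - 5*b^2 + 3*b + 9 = (b + 1)*(b^2 - 6*b + 9) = (b - 3)*(b + 1)*(b - 3)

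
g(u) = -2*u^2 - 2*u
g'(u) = -4*u - 2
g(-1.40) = -1.12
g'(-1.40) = 3.60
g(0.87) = -3.25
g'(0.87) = -5.48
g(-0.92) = 0.15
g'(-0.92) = 1.68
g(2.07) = -12.71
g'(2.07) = -10.28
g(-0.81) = 0.31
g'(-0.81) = 1.24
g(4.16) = -42.93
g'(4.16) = -18.64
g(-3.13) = -13.33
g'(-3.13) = 10.52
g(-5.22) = -44.06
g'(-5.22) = 18.88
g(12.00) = -312.00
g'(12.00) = -50.00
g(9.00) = -180.00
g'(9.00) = -38.00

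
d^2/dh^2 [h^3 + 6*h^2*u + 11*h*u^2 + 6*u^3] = 6*h + 12*u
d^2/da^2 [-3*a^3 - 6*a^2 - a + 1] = -18*a - 12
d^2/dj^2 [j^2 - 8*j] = 2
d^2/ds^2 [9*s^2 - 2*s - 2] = 18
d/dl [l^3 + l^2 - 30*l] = 3*l^2 + 2*l - 30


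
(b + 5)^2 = b^2 + 10*b + 25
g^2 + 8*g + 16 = (g + 4)^2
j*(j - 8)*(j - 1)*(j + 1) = j^4 - 8*j^3 - j^2 + 8*j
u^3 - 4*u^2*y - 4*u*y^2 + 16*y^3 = (u - 4*y)*(u - 2*y)*(u + 2*y)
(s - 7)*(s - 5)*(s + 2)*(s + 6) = s^4 - 4*s^3 - 49*s^2 + 136*s + 420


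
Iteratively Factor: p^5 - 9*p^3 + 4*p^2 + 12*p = (p)*(p^4 - 9*p^2 + 4*p + 12) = p*(p + 3)*(p^3 - 3*p^2 + 4) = p*(p - 2)*(p + 3)*(p^2 - p - 2) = p*(p - 2)^2*(p + 3)*(p + 1)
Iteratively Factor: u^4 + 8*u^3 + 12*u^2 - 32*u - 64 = (u + 4)*(u^3 + 4*u^2 - 4*u - 16) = (u - 2)*(u + 4)*(u^2 + 6*u + 8) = (u - 2)*(u + 4)^2*(u + 2)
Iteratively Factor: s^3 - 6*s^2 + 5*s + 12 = (s + 1)*(s^2 - 7*s + 12) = (s - 4)*(s + 1)*(s - 3)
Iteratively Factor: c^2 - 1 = (c - 1)*(c + 1)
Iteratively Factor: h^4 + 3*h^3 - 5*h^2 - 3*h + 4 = (h - 1)*(h^3 + 4*h^2 - h - 4) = (h - 1)*(h + 4)*(h^2 - 1) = (h - 1)^2*(h + 4)*(h + 1)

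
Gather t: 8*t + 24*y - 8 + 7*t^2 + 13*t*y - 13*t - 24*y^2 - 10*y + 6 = 7*t^2 + t*(13*y - 5) - 24*y^2 + 14*y - 2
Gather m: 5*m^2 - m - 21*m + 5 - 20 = 5*m^2 - 22*m - 15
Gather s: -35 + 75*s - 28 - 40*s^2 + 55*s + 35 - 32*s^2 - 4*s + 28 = -72*s^2 + 126*s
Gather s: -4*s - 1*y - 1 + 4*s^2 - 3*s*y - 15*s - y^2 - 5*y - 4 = 4*s^2 + s*(-3*y - 19) - y^2 - 6*y - 5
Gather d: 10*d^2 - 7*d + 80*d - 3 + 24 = 10*d^2 + 73*d + 21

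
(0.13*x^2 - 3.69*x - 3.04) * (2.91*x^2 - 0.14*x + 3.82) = 0.3783*x^4 - 10.7561*x^3 - 7.8332*x^2 - 13.6702*x - 11.6128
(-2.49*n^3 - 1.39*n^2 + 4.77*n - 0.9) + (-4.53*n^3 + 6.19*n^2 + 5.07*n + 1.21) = -7.02*n^3 + 4.8*n^2 + 9.84*n + 0.31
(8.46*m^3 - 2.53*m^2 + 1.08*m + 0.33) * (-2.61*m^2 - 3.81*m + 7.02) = -22.0806*m^5 - 25.6293*m^4 + 66.2097*m^3 - 22.7367*m^2 + 6.3243*m + 2.3166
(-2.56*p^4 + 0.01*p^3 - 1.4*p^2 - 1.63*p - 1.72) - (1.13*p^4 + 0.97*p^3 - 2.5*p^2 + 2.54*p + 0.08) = -3.69*p^4 - 0.96*p^3 + 1.1*p^2 - 4.17*p - 1.8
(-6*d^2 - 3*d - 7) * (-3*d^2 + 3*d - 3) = 18*d^4 - 9*d^3 + 30*d^2 - 12*d + 21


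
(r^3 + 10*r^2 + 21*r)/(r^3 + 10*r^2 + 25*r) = (r^2 + 10*r + 21)/(r^2 + 10*r + 25)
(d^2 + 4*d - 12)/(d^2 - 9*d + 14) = (d + 6)/(d - 7)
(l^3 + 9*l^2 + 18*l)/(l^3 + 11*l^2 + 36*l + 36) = l/(l + 2)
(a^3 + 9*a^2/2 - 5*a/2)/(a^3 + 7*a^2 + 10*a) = (a - 1/2)/(a + 2)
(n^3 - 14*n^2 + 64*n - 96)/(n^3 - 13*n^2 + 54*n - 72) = (n - 4)/(n - 3)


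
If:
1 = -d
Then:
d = -1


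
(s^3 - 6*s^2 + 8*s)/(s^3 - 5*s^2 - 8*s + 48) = s*(s - 2)/(s^2 - s - 12)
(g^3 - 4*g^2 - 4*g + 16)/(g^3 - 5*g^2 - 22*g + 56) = (g^2 - 2*g - 8)/(g^2 - 3*g - 28)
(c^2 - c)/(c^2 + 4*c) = (c - 1)/(c + 4)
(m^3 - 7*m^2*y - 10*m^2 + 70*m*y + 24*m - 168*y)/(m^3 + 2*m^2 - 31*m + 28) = (m^2 - 7*m*y - 6*m + 42*y)/(m^2 + 6*m - 7)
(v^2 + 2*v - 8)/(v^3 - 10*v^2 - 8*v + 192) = (v - 2)/(v^2 - 14*v + 48)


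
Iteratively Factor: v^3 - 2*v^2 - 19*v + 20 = (v + 4)*(v^2 - 6*v + 5) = (v - 5)*(v + 4)*(v - 1)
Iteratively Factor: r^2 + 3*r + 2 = (r + 2)*(r + 1)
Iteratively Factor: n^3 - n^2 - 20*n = (n + 4)*(n^2 - 5*n) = n*(n + 4)*(n - 5)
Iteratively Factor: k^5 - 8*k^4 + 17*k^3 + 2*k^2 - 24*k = (k + 1)*(k^4 - 9*k^3 + 26*k^2 - 24*k) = (k - 4)*(k + 1)*(k^3 - 5*k^2 + 6*k) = (k - 4)*(k - 2)*(k + 1)*(k^2 - 3*k) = k*(k - 4)*(k - 2)*(k + 1)*(k - 3)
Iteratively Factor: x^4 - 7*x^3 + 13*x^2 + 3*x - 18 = (x + 1)*(x^3 - 8*x^2 + 21*x - 18) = (x - 2)*(x + 1)*(x^2 - 6*x + 9) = (x - 3)*(x - 2)*(x + 1)*(x - 3)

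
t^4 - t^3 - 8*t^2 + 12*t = t*(t - 2)^2*(t + 3)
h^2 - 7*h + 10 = (h - 5)*(h - 2)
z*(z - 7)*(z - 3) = z^3 - 10*z^2 + 21*z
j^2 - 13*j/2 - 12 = (j - 8)*(j + 3/2)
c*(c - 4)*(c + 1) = c^3 - 3*c^2 - 4*c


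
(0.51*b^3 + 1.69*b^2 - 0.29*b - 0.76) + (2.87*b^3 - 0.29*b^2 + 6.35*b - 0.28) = 3.38*b^3 + 1.4*b^2 + 6.06*b - 1.04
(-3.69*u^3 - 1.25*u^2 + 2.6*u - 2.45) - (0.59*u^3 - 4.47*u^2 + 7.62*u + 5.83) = -4.28*u^3 + 3.22*u^2 - 5.02*u - 8.28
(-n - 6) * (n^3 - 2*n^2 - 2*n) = -n^4 - 4*n^3 + 14*n^2 + 12*n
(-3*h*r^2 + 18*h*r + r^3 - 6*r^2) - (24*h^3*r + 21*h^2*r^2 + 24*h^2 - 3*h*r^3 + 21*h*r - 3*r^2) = -24*h^3*r - 21*h^2*r^2 - 24*h^2 + 3*h*r^3 - 3*h*r^2 - 3*h*r + r^3 - 3*r^2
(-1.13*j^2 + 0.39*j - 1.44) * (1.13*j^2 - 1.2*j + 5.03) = -1.2769*j^4 + 1.7967*j^3 - 7.7791*j^2 + 3.6897*j - 7.2432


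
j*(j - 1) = j^2 - j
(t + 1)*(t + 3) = t^2 + 4*t + 3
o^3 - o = o*(o - 1)*(o + 1)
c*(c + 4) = c^2 + 4*c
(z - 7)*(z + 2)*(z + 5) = z^3 - 39*z - 70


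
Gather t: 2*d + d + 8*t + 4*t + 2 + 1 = 3*d + 12*t + 3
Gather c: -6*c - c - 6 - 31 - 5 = -7*c - 42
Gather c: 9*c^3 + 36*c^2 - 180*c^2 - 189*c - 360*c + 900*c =9*c^3 - 144*c^2 + 351*c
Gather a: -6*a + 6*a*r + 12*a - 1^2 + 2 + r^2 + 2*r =a*(6*r + 6) + r^2 + 2*r + 1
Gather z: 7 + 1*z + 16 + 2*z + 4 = 3*z + 27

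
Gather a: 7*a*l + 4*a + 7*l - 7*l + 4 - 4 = a*(7*l + 4)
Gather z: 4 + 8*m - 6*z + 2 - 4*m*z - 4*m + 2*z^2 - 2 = 4*m + 2*z^2 + z*(-4*m - 6) + 4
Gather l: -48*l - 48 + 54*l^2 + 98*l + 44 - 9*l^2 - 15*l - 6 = 45*l^2 + 35*l - 10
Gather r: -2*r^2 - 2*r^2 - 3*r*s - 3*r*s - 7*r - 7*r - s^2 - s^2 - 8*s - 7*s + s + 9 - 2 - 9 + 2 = -4*r^2 + r*(-6*s - 14) - 2*s^2 - 14*s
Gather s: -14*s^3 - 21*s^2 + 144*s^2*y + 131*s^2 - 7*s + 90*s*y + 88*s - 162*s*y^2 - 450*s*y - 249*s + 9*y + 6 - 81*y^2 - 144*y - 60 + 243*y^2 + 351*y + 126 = -14*s^3 + s^2*(144*y + 110) + s*(-162*y^2 - 360*y - 168) + 162*y^2 + 216*y + 72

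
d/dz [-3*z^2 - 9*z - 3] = -6*z - 9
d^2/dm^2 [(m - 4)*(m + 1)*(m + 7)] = 6*m + 8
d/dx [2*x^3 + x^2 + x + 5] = 6*x^2 + 2*x + 1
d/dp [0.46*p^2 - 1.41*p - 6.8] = 0.92*p - 1.41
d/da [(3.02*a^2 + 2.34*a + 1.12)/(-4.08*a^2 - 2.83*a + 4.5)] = (1.0006*a^2 + 36.3192*a + 13.6996)/(16.6464*a^4 + 23.0928*a^3 - 28.7111*a^2 - 25.47*a + 20.25)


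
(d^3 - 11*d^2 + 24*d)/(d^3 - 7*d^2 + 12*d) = (d - 8)/(d - 4)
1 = 1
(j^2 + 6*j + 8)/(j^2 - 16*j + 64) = (j^2 + 6*j + 8)/(j^2 - 16*j + 64)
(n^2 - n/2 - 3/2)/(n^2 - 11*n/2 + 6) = (n + 1)/(n - 4)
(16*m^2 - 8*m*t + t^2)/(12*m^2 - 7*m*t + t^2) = (-4*m + t)/(-3*m + t)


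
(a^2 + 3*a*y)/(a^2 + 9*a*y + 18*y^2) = a/(a + 6*y)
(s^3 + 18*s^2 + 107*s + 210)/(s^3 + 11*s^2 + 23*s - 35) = (s + 6)/(s - 1)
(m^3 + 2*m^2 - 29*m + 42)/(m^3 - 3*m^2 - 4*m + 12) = (m + 7)/(m + 2)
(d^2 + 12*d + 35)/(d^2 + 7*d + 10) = (d + 7)/(d + 2)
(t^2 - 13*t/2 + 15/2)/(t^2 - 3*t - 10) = (t - 3/2)/(t + 2)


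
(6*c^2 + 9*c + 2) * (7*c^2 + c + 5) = 42*c^4 + 69*c^3 + 53*c^2 + 47*c + 10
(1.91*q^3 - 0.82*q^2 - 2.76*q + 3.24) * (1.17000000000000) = 2.2347*q^3 - 0.9594*q^2 - 3.2292*q + 3.7908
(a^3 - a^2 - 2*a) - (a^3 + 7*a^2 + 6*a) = -8*a^2 - 8*a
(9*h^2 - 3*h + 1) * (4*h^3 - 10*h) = 36*h^5 - 12*h^4 - 86*h^3 + 30*h^2 - 10*h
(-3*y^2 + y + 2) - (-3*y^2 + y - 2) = 4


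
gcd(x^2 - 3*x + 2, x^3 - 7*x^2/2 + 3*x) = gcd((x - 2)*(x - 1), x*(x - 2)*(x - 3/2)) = x - 2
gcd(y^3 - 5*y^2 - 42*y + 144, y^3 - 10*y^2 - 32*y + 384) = y^2 - 2*y - 48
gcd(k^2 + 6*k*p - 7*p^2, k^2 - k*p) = -k + p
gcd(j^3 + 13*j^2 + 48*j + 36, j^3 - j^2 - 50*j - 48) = j^2 + 7*j + 6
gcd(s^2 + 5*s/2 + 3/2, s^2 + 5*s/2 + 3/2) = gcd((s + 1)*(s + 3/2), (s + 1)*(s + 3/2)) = s^2 + 5*s/2 + 3/2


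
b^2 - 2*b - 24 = (b - 6)*(b + 4)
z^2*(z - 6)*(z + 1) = z^4 - 5*z^3 - 6*z^2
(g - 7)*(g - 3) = g^2 - 10*g + 21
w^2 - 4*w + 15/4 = (w - 5/2)*(w - 3/2)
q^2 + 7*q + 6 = (q + 1)*(q + 6)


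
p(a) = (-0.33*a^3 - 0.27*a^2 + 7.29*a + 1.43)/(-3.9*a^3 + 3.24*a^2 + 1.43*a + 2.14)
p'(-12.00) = -0.00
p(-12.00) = 0.06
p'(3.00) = 0.25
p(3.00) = -0.17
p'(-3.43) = -0.07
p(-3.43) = -0.07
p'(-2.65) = -0.13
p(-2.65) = -0.15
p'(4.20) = 0.07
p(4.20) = -0.01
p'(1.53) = 38.87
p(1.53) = -5.24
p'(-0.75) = -0.40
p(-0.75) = -0.89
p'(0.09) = 2.39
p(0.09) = 0.91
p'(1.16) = 16.85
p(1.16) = 4.35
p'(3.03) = 0.24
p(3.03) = -0.16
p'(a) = (-0.99*a^2 - 0.54*a + 7.29)/(-3.9*a^3 + 3.24*a^2 + 1.43*a + 2.14) + (11.7*a^2 - 6.48*a - 1.43)*(-0.33*a^3 - 0.27*a^2 + 7.29*a + 1.43)/(-3.9*a^3 + 3.24*a^2 + 1.43*a + 2.14)^2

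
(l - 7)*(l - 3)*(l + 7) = l^3 - 3*l^2 - 49*l + 147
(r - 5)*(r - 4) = r^2 - 9*r + 20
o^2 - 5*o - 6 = (o - 6)*(o + 1)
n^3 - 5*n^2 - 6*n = n*(n - 6)*(n + 1)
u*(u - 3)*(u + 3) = u^3 - 9*u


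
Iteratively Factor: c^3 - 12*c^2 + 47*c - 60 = (c - 4)*(c^2 - 8*c + 15) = (c - 5)*(c - 4)*(c - 3)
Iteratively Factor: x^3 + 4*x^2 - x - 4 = (x + 1)*(x^2 + 3*x - 4) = (x + 1)*(x + 4)*(x - 1)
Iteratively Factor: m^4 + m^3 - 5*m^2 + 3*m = (m + 3)*(m^3 - 2*m^2 + m) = m*(m + 3)*(m^2 - 2*m + 1) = m*(m - 1)*(m + 3)*(m - 1)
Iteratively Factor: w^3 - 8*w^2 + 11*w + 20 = (w + 1)*(w^2 - 9*w + 20) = (w - 5)*(w + 1)*(w - 4)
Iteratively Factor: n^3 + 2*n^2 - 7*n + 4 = (n - 1)*(n^2 + 3*n - 4) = (n - 1)^2*(n + 4)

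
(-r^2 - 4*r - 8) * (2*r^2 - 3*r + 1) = -2*r^4 - 5*r^3 - 5*r^2 + 20*r - 8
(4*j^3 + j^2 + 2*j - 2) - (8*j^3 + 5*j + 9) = -4*j^3 + j^2 - 3*j - 11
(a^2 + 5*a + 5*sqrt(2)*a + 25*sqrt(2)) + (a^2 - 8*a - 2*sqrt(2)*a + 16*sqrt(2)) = 2*a^2 - 3*a + 3*sqrt(2)*a + 41*sqrt(2)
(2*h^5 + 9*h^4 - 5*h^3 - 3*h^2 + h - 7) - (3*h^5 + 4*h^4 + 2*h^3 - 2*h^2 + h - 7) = -h^5 + 5*h^4 - 7*h^3 - h^2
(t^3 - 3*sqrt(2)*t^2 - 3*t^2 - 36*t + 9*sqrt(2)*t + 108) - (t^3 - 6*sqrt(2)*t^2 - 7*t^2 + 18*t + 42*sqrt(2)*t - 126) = 4*t^2 + 3*sqrt(2)*t^2 - 54*t - 33*sqrt(2)*t + 234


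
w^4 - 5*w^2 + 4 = (w - 2)*(w - 1)*(w + 1)*(w + 2)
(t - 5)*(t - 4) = t^2 - 9*t + 20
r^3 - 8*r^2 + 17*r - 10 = (r - 5)*(r - 2)*(r - 1)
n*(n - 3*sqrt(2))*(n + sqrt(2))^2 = n^4 - sqrt(2)*n^3 - 10*n^2 - 6*sqrt(2)*n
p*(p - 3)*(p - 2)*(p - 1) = p^4 - 6*p^3 + 11*p^2 - 6*p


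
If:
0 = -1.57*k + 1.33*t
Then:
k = 0.847133757961783*t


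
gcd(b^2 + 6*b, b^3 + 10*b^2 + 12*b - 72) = b + 6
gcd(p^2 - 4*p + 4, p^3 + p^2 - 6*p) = p - 2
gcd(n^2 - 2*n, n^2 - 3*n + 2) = n - 2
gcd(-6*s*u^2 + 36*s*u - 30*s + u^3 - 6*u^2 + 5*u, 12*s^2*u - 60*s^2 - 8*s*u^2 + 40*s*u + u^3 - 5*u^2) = 6*s*u - 30*s - u^2 + 5*u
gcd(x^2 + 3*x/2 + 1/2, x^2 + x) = x + 1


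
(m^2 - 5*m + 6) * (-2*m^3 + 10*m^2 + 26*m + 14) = -2*m^5 + 20*m^4 - 36*m^3 - 56*m^2 + 86*m + 84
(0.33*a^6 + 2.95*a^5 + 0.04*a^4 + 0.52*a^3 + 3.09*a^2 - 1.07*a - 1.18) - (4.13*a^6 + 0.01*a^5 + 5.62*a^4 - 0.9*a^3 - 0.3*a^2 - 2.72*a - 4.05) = -3.8*a^6 + 2.94*a^5 - 5.58*a^4 + 1.42*a^3 + 3.39*a^2 + 1.65*a + 2.87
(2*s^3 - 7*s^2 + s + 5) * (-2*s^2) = -4*s^5 + 14*s^4 - 2*s^3 - 10*s^2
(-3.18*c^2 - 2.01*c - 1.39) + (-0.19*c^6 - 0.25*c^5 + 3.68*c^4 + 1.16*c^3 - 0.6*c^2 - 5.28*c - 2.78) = -0.19*c^6 - 0.25*c^5 + 3.68*c^4 + 1.16*c^3 - 3.78*c^2 - 7.29*c - 4.17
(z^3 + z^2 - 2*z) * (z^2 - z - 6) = z^5 - 9*z^3 - 4*z^2 + 12*z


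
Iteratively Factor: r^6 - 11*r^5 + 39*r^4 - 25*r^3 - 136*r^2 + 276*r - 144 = (r - 2)*(r^5 - 9*r^4 + 21*r^3 + 17*r^2 - 102*r + 72) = (r - 3)*(r - 2)*(r^4 - 6*r^3 + 3*r^2 + 26*r - 24) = (r - 3)*(r - 2)*(r + 2)*(r^3 - 8*r^2 + 19*r - 12) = (r - 3)^2*(r - 2)*(r + 2)*(r^2 - 5*r + 4) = (r - 4)*(r - 3)^2*(r - 2)*(r + 2)*(r - 1)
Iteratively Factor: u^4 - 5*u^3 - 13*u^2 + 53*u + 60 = (u + 3)*(u^3 - 8*u^2 + 11*u + 20) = (u + 1)*(u + 3)*(u^2 - 9*u + 20) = (u - 5)*(u + 1)*(u + 3)*(u - 4)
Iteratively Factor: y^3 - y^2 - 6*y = (y)*(y^2 - y - 6) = y*(y + 2)*(y - 3)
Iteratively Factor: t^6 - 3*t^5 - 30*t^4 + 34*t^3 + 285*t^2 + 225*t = (t - 5)*(t^5 + 2*t^4 - 20*t^3 - 66*t^2 - 45*t) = (t - 5)*(t + 1)*(t^4 + t^3 - 21*t^2 - 45*t) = (t - 5)^2*(t + 1)*(t^3 + 6*t^2 + 9*t) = (t - 5)^2*(t + 1)*(t + 3)*(t^2 + 3*t) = (t - 5)^2*(t + 1)*(t + 3)^2*(t)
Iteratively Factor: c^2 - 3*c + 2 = (c - 1)*(c - 2)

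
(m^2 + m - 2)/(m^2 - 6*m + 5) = (m + 2)/(m - 5)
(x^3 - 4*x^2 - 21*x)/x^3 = 1 - 4/x - 21/x^2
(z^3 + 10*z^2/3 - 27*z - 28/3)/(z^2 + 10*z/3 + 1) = (z^2 + 3*z - 28)/(z + 3)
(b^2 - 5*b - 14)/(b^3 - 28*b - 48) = (b - 7)/(b^2 - 2*b - 24)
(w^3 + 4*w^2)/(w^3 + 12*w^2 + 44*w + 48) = w^2/(w^2 + 8*w + 12)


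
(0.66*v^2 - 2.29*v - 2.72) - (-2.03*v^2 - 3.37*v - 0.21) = 2.69*v^2 + 1.08*v - 2.51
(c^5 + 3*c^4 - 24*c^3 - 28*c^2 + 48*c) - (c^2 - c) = c^5 + 3*c^4 - 24*c^3 - 29*c^2 + 49*c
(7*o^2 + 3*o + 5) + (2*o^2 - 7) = 9*o^2 + 3*o - 2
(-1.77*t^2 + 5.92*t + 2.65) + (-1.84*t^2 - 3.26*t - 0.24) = -3.61*t^2 + 2.66*t + 2.41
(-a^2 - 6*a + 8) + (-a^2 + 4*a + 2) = -2*a^2 - 2*a + 10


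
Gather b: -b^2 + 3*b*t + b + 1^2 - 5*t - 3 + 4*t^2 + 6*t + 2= -b^2 + b*(3*t + 1) + 4*t^2 + t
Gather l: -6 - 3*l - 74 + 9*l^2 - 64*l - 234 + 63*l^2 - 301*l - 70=72*l^2 - 368*l - 384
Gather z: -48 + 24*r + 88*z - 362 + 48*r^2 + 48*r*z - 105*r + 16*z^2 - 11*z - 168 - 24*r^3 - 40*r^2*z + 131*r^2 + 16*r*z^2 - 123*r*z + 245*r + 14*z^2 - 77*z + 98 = -24*r^3 + 179*r^2 + 164*r + z^2*(16*r + 30) + z*(-40*r^2 - 75*r) - 480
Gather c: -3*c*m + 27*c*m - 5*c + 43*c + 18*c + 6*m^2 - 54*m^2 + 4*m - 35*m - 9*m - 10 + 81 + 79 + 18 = c*(24*m + 56) - 48*m^2 - 40*m + 168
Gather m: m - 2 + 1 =m - 1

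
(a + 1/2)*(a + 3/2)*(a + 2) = a^3 + 4*a^2 + 19*a/4 + 3/2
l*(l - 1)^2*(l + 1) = l^4 - l^3 - l^2 + l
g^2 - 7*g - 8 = (g - 8)*(g + 1)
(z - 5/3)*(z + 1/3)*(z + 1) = z^3 - z^2/3 - 17*z/9 - 5/9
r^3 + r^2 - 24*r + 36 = (r - 3)*(r - 2)*(r + 6)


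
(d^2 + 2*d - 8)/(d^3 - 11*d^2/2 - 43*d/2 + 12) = 2*(d^2 + 2*d - 8)/(2*d^3 - 11*d^2 - 43*d + 24)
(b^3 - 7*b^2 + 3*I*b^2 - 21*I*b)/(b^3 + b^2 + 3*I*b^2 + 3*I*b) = (b - 7)/(b + 1)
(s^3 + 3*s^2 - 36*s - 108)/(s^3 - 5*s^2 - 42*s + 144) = (s^2 - 3*s - 18)/(s^2 - 11*s + 24)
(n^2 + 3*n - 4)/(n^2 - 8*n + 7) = (n + 4)/(n - 7)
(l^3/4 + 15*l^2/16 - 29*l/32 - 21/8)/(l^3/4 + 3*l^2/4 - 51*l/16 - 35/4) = (8*l^2 - 2*l - 21)/(2*(4*l^2 - 4*l - 35))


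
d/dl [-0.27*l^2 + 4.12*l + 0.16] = 4.12 - 0.54*l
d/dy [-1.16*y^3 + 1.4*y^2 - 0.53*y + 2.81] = -3.48*y^2 + 2.8*y - 0.53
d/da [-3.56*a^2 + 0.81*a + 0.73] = 0.81 - 7.12*a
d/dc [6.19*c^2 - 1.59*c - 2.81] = 12.38*c - 1.59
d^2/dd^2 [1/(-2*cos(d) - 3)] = 2*(-3*cos(d) + cos(2*d) - 3)/(2*cos(d) + 3)^3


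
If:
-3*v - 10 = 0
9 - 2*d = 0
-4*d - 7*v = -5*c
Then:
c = -16/15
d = 9/2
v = -10/3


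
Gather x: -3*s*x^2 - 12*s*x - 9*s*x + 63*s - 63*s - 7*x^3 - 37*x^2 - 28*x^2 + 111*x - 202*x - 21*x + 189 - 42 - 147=-7*x^3 + x^2*(-3*s - 65) + x*(-21*s - 112)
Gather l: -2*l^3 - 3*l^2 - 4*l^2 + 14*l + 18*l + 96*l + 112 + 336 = -2*l^3 - 7*l^2 + 128*l + 448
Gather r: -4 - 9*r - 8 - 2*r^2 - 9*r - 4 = -2*r^2 - 18*r - 16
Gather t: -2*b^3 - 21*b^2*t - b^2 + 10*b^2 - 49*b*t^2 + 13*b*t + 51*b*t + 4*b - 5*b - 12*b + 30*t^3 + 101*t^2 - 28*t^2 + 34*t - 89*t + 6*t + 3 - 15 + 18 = -2*b^3 + 9*b^2 - 13*b + 30*t^3 + t^2*(73 - 49*b) + t*(-21*b^2 + 64*b - 49) + 6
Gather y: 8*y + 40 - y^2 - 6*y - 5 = -y^2 + 2*y + 35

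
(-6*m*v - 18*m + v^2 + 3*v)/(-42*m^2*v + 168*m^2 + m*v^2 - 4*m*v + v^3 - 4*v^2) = (v + 3)/(7*m*v - 28*m + v^2 - 4*v)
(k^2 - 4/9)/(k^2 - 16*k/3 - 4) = (k - 2/3)/(k - 6)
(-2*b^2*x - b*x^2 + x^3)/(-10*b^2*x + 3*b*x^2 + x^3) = (b + x)/(5*b + x)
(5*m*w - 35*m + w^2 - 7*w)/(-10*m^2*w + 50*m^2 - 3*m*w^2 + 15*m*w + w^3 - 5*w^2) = (-5*m*w + 35*m - w^2 + 7*w)/(10*m^2*w - 50*m^2 + 3*m*w^2 - 15*m*w - w^3 + 5*w^2)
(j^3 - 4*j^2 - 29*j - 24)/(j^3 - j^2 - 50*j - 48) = (j + 3)/(j + 6)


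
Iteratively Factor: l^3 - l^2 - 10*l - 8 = (l - 4)*(l^2 + 3*l + 2) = (l - 4)*(l + 2)*(l + 1)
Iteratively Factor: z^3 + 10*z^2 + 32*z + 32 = (z + 4)*(z^2 + 6*z + 8) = (z + 2)*(z + 4)*(z + 4)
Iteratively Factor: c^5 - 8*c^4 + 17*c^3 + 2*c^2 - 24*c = (c - 2)*(c^4 - 6*c^3 + 5*c^2 + 12*c) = (c - 4)*(c - 2)*(c^3 - 2*c^2 - 3*c) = c*(c - 4)*(c - 2)*(c^2 - 2*c - 3) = c*(c - 4)*(c - 3)*(c - 2)*(c + 1)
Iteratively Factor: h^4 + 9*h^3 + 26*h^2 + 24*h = (h + 4)*(h^3 + 5*h^2 + 6*h) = (h + 2)*(h + 4)*(h^2 + 3*h) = (h + 2)*(h + 3)*(h + 4)*(h)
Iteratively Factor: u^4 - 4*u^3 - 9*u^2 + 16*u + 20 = (u + 2)*(u^3 - 6*u^2 + 3*u + 10) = (u - 2)*(u + 2)*(u^2 - 4*u - 5) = (u - 5)*(u - 2)*(u + 2)*(u + 1)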